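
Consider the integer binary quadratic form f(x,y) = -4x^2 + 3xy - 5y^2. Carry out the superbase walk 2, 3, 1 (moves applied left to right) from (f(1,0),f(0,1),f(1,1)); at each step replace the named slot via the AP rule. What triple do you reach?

start (-4,-5,-6) = (f(1,0),f(0,1),f(1,1))
replace slot 2: 2·((-4)+(-6)) − (-5) = -15 → (-4,-15,-6)
replace slot 3: 2·((-4)+(-15)) − (-6) = -32 → (-4,-15,-32)
replace slot 1: 2·((-15)+(-32)) − (-4) = -90 → (-90,-15,-32)

-90,-15,-32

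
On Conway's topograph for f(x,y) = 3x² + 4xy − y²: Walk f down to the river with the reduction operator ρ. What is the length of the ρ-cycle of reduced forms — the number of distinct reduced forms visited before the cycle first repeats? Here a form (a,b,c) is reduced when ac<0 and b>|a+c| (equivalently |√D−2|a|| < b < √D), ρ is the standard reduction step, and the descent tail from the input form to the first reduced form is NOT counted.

D = 28, ⌊√D⌋ = 5
river: ρ → (-1,4,3)
river: ρ → (3,2,-2)
river: ρ → (-2,2,3)
river: ρ → (3,4,-1)
ρ-cycle length = 4 (tail of 0 descent steps not counted)

4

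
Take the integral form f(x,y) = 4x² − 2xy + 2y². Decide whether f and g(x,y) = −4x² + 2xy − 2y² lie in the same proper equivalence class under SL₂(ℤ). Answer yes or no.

D₁ = -28, D₂ = -28
f: flip: (4,-2,2)→(2,2,4)
f: reduced (well bottom): (2,2,4) with a≤c, −a<b≤a
g is negative-definite; reduce −g:
−g: flip: (4,-2,2)→(2,2,4)
−g: reduced (well bottom): (2,2,4) with a≤c, −a<b≤a
flip sign back: reduced form of g is (-2,-2,-4)
reduced forms (2, 2, 4) vs (-2, -2, -4) ⇒ inequivalent

no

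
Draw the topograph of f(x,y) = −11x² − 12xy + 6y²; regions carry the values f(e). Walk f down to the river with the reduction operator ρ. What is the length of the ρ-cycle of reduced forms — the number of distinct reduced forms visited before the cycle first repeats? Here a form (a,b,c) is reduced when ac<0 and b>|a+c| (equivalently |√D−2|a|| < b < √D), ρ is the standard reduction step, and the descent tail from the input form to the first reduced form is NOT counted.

D = 408, ⌊√D⌋ = 20
descent: ρ → (6,12,-11)  [lands on river]
river: ρ → (-11,10,7)
river: ρ → (7,18,-3)
river: ρ → (-3,18,7)
river: ρ → (7,10,-11)
river: ρ → (-11,12,6)
ρ-cycle length = 6 (tail of 1 descent step not counted)

6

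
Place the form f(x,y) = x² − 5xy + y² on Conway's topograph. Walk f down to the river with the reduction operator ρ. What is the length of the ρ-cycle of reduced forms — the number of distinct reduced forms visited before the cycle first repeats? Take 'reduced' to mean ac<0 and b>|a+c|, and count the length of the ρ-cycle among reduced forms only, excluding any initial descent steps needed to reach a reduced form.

D = 21, ⌊√D⌋ = 4
descent: ρ → (1,3,-3)  [lands on river]
river: ρ → (-3,3,1)
ρ-cycle length = 2 (tail of 1 descent step not counted)

2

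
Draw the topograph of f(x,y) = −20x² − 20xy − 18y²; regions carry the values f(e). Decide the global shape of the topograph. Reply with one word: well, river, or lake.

D = b²−4ac = (-20)² − 4·(-20)·(-18) = -1040
D < 0 ⇒ definite ⇒ every region one sign ⇒ single well

well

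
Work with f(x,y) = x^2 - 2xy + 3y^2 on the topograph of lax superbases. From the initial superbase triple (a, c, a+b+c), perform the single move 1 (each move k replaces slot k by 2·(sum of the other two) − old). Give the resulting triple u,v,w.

start (1,3,2) = (f(1,0),f(0,1),f(1,1))
replace slot 1: 2·(3+2) − 1 = 9 → (9,3,2)

9,3,2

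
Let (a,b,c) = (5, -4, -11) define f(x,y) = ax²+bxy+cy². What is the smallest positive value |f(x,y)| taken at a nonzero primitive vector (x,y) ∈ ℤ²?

descent: ρ → (-11,4,5)
descent: ρ → (5,6,-10)  [lands on river]
river: ρ → (-10,14,1)
river: ρ → (1,14,-10)
river: ρ → (-10,6,5)
river: ρ → (5,14,-2)
river: ρ → (-2,14,5)
closes: descent 2, river 6
min |a| on river = 1

1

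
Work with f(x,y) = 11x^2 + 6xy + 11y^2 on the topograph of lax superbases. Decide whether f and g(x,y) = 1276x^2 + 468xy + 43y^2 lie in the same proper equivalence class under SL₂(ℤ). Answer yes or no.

D₁ = -448, D₂ = -448
f: reduced (well bottom): (11,6,11) with a≤c, −a<b≤a
g: flip: (1276,468,43)→(43,-468,1276)
g: translate: b→-38 (≡-468 mod 86), so (43,-468,1276)→(43,-38,11)
g: flip: (43,-38,11)→(11,38,43)
g: translate: b→-6 (≡38 mod 22), so (11,38,43)→(11,-6,11)
g: flip: (11,-6,11)→(11,6,11)
g: reduced (well bottom): (11,6,11) with a≤c, −a<b≤a
reduced forms (11, 6, 11) vs (11, 6, 11) ⇒ equivalent

yes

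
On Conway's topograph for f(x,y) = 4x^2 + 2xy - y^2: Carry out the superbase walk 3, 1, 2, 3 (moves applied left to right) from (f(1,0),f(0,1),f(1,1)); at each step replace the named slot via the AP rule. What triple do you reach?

start (4,-1,5) = (f(1,0),f(0,1),f(1,1))
replace slot 3: 2·(4+(-1)) − 5 = 1 → (4,-1,1)
replace slot 1: 2·((-1)+1) − 4 = -4 → (-4,-1,1)
replace slot 2: 2·((-4)+1) − (-1) = -5 → (-4,-5,1)
replace slot 3: 2·((-4)+(-5)) − 1 = -19 → (-4,-5,-19)

-4,-5,-19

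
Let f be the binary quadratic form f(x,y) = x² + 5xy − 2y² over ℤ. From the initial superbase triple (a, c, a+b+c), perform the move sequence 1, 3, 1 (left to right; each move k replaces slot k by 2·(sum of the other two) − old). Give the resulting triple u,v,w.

start (1,-2,4) = (f(1,0),f(0,1),f(1,1))
replace slot 1: 2·((-2)+4) − 1 = 3 → (3,-2,4)
replace slot 3: 2·(3+(-2)) − 4 = -2 → (3,-2,-2)
replace slot 1: 2·((-2)+(-2)) − 3 = -11 → (-11,-2,-2)

-11,-2,-2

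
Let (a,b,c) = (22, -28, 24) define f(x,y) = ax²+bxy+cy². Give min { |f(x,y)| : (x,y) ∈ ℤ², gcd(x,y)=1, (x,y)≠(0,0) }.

translate: b→16 (≡-28 mod 44), so (22,-28,24)→(22,16,18)
flip: (22,16,18)→(18,-16,22)
reduced (well bottom): (18,-16,22) with a≤c, −a<b≤a
well minimum = a = 18

18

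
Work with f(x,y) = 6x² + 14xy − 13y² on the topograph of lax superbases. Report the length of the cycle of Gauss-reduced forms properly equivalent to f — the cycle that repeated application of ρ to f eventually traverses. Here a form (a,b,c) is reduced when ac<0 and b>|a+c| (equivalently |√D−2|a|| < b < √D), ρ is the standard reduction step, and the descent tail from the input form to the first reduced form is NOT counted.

D = 508, ⌊√D⌋ = 22
river: ρ → (-13,12,7)
river: ρ → (7,16,-9)
river: ρ → (-9,20,3)
river: ρ → (3,22,-2)
river: ρ → (-2,22,3)
river: ρ → (3,20,-9)
river: ρ → (-9,16,7)
river: ρ → (7,12,-13)
river: ρ → (-13,14,6)
river: ρ → (6,22,-1)
river: ρ → (-1,22,6)
river: ρ → (6,14,-13)
ρ-cycle length = 12 (tail of 0 descent steps not counted)

12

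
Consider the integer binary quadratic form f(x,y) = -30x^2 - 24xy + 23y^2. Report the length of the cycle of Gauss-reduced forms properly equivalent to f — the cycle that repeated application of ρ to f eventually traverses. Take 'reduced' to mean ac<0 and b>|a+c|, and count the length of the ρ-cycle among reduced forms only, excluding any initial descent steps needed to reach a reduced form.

D = 3336, ⌊√D⌋ = 57
descent: ρ → (23,24,-30)  [lands on river]
river: ρ → (-30,36,17)
river: ρ → (17,32,-34)
river: ρ → (-34,36,15)
river: ρ → (15,54,-7)
river: ρ → (-7,44,50)
river: ρ → (50,56,-1)
river: ρ → (-1,56,50)
river: ρ → (50,44,-7)
river: ρ → (-7,54,15)
river: ρ → (15,36,-34)
river: ρ → (-34,32,17)
river: ρ → (17,36,-30)
river: ρ → (-30,24,23)
river: ρ → (23,22,-31)
river: ρ → (-31,40,14)
river: ρ → (14,44,-25)
river: ρ → (-25,56,2)
river: ρ → (2,56,-25)
river: ρ → (-25,44,14)
river: ρ → (14,40,-31)
river: ρ → (-31,22,23)
ρ-cycle length = 22 (tail of 1 descent step not counted)

22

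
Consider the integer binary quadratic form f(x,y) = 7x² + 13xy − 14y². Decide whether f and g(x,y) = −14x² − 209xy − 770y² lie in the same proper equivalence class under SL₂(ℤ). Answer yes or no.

D₁ = 561, D₂ = 561
river cycle of f (length 16): (-14, 15, 6), (6, 21, -5), (-5, 19, 10), (10, 21, -3), (-3, 21, 10), (10, 19, -5), (-5, 21, 6), (6, 15, -14), (-14, 13, 7), (7, 15, -12), … (6 more)
river cycle of g (length 16): (-14, 15, 6), (6, 21, -5), (-5, 19, 10), (10, 21, -3), (-3, 21, 10), (10, 19, -5), (-5, 21, 6), (6, 15, -14), (-14, 13, 7), (7, 15, -12), … (6 more)
cycles coincide ⇒ equivalent

yes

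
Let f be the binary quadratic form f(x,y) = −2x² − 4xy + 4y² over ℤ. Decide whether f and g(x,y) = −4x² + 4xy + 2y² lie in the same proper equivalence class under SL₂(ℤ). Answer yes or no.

D₁ = 48, D₂ = 48
river cycle of f (length 2): (4, 4, -2), (-2, 4, 4)
river cycle of g (length 2): (2, 4, -4), (-4, 4, 2)
cycles differ ⇒ inequivalent

no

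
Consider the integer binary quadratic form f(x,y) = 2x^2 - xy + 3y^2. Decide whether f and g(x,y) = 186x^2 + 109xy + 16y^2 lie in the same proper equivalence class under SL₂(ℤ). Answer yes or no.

D₁ = -23, D₂ = -23
f: reduced (well bottom): (2,-1,3) with a≤c, −a<b≤a
g: flip: (186,109,16)→(16,-109,186)
g: translate: b→-13 (≡-109 mod 32), so (16,-109,186)→(16,-13,3)
g: flip: (16,-13,3)→(3,13,16)
g: translate: b→1 (≡13 mod 6), so (3,13,16)→(3,1,2)
g: flip: (3,1,2)→(2,-1,3)
g: reduced (well bottom): (2,-1,3) with a≤c, −a<b≤a
reduced forms (2, -1, 3) vs (2, -1, 3) ⇒ equivalent

yes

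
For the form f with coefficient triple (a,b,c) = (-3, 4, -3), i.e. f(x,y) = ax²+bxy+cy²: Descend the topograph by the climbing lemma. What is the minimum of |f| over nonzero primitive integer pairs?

translate: b→2 (≡-4 mod 6), so (3,-4,3)→(3,2,2)
flip: (3,2,2)→(2,-2,3)
translate: b→2 (≡-2 mod 4), so (2,-2,3)→(2,2,3)
reduced (well bottom): (2,2,3) with a≤c, −a<b≤a
well minimum |f| = |-2| = 2 (negative-definite)

2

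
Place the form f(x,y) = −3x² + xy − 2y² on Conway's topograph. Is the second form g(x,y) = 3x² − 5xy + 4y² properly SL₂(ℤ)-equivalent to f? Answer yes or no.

D₁ = -23, D₂ = -23
f is negative-definite; reduce −f:
−f: flip: (3,-1,2)→(2,1,3)
−f: reduced (well bottom): (2,1,3) with a≤c, −a<b≤a
flip sign back: reduced form of f is (-2,-1,-3)
g: translate: b→1 (≡-5 mod 6), so (3,-5,4)→(3,1,2)
g: flip: (3,1,2)→(2,-1,3)
g: reduced (well bottom): (2,-1,3) with a≤c, −a<b≤a
reduced forms (-2, -1, -3) vs (2, -1, 3) ⇒ inequivalent

no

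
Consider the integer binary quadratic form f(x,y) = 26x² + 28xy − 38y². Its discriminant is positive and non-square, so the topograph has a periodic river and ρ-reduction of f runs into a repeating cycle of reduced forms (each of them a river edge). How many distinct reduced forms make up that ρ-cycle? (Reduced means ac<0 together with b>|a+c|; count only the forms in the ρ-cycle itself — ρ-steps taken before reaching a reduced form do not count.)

D = 4736, ⌊√D⌋ = 68
river: ρ → (-38,48,16)
river: ρ → (16,48,-38)
river: ρ → (-38,28,26)
river: ρ → (26,24,-40)
river: ρ → (-40,56,10)
river: ρ → (10,64,-16)
river: ρ → (-16,64,10)
river: ρ → (10,56,-40)
river: ρ → (-40,24,26)
river: ρ → (26,28,-38)
ρ-cycle length = 10 (tail of 0 descent steps not counted)

10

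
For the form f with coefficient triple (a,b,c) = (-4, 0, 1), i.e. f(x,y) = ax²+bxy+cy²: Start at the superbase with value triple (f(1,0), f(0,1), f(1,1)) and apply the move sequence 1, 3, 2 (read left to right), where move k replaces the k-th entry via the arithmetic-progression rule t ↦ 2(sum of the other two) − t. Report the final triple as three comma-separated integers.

start (-4,1,-3) = (f(1,0),f(0,1),f(1,1))
replace slot 1: 2·(1+(-3)) − (-4) = 0 → (0,1,-3)
replace slot 3: 2·(0+1) − (-3) = 5 → (0,1,5)
replace slot 2: 2·(0+5) − 1 = 9 → (0,9,5)

0,9,5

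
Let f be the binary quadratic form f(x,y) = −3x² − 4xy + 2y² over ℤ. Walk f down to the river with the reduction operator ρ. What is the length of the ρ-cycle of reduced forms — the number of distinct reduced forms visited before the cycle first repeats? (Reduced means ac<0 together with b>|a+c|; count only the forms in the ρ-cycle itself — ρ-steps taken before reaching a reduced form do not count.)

D = 40, ⌊√D⌋ = 6
descent: ρ → (2,4,-3)  [lands on river]
river: ρ → (-3,2,3)
river: ρ → (3,4,-2)
river: ρ → (-2,4,3)
river: ρ → (3,2,-3)
river: ρ → (-3,4,2)
ρ-cycle length = 6 (tail of 1 descent step not counted)

6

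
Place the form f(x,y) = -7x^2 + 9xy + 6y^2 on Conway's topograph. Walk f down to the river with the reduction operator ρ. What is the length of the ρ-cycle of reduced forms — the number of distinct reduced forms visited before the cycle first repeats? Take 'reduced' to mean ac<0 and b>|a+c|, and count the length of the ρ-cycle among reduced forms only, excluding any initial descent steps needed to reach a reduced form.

D = 249, ⌊√D⌋ = 15
river: ρ → (6,15,-1)
river: ρ → (-1,15,6)
river: ρ → (6,9,-7)
river: ρ → (-7,5,8)
river: ρ → (8,11,-4)
river: ρ → (-4,13,5)
river: ρ → (5,7,-10)
river: ρ → (-10,13,2)
river: ρ → (2,15,-3)
river: ρ → (-3,15,2)
river: ρ → (2,13,-10)
river: ρ → (-10,7,5)
river: ρ → (5,13,-4)
river: ρ → (-4,11,8)
river: ρ → (8,5,-7)
river: ρ → (-7,9,6)
ρ-cycle length = 16 (tail of 0 descent steps not counted)

16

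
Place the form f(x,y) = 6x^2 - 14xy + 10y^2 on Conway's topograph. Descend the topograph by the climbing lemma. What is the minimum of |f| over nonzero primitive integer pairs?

translate: b→-2 (≡-14 mod 12), so (6,-14,10)→(6,-2,2)
flip: (6,-2,2)→(2,2,6)
reduced (well bottom): (2,2,6) with a≤c, −a<b≤a
well minimum = a = 2

2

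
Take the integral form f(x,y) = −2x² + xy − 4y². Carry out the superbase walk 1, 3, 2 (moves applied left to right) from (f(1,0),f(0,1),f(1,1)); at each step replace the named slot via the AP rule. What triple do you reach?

start (-2,-4,-5) = (f(1,0),f(0,1),f(1,1))
replace slot 1: 2·((-4)+(-5)) − (-2) = -16 → (-16,-4,-5)
replace slot 3: 2·((-16)+(-4)) − (-5) = -35 → (-16,-4,-35)
replace slot 2: 2·((-16)+(-35)) − (-4) = -98 → (-16,-98,-35)

-16,-98,-35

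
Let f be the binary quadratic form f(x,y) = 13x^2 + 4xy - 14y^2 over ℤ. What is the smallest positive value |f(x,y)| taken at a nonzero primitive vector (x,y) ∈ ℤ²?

river: ρ → (-14,24,3)
river: ρ → (3,24,-14)
river: ρ → (-14,4,13)
river: ρ → (13,22,-5)
river: ρ → (-5,18,21)
river: ρ → (21,24,-2)
river: ρ → (-2,24,21)
river: ρ → (21,18,-5)
river: ρ → (-5,22,13)
river: ρ → (13,4,-14)
closes: descent 0, river 10
min |a| on river = 2

2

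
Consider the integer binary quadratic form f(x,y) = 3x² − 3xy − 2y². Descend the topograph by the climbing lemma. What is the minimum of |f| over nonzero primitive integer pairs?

descent: ρ → (-2,3,3)  [lands on river]
river: ρ → (3,3,-2)
river: ρ → (-2,5,1)
river: ρ → (1,5,-2)
closes: descent 1, river 4
min |a| on river = 1

1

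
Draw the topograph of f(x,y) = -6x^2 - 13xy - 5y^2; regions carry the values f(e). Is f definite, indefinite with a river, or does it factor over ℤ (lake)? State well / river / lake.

D = b²−4ac = (-13)² − 4·(-6)·(-5) = 49
D = 7² is a perfect square ⇒ form factors over ℤ ⇒ lakes

lake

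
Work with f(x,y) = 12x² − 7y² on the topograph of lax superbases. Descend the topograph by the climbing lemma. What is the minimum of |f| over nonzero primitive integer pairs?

descent: ρ → (-7,14,5)  [lands on river]
river: ρ → (5,16,-4)
river: ρ → (-4,16,5)
river: ρ → (5,14,-7)
closes: descent 1, river 4
min |a| on river = 4

4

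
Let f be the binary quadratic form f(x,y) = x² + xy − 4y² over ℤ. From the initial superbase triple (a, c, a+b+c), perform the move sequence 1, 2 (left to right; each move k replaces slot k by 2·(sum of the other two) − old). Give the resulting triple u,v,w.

start (1,-4,-2) = (f(1,0),f(0,1),f(1,1))
replace slot 1: 2·((-4)+(-2)) − 1 = -13 → (-13,-4,-2)
replace slot 2: 2·((-13)+(-2)) − (-4) = -26 → (-13,-26,-2)

-13,-26,-2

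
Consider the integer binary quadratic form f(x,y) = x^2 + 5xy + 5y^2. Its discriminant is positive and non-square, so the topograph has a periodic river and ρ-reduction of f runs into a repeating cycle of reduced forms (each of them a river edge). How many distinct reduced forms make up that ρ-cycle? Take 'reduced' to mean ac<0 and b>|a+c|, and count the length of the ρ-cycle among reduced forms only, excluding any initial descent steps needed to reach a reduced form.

D = 5, ⌊√D⌋ = 2
descent: ρ → (5,5,1)
descent: ρ → (1,1,-1)  [lands on river]
river: ρ → (-1,1,1)
ρ-cycle length = 2 (tail of 2 descent steps not counted)

2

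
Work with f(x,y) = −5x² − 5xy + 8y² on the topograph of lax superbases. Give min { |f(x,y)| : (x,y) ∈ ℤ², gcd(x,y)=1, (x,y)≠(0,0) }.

descent: ρ → (8,5,-5)  [lands on river]
river: ρ → (-5,5,8)
river: ρ → (8,11,-2)
river: ρ → (-2,13,2)
river: ρ → (2,11,-8)
river: ρ → (-8,5,5)
river: ρ → (5,5,-8)
river: ρ → (-8,11,2)
river: ρ → (2,13,-2)
river: ρ → (-2,11,8)
closes: descent 1, river 10
min |a| on river = 2

2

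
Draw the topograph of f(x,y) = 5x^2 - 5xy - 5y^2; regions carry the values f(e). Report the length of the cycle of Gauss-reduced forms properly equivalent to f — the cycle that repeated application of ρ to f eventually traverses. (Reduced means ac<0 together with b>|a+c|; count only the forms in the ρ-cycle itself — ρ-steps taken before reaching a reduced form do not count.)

D = 125, ⌊√D⌋ = 11
descent: ρ → (-5,5,5)  [lands on river]
river: ρ → (5,5,-5)
ρ-cycle length = 2 (tail of 1 descent step not counted)

2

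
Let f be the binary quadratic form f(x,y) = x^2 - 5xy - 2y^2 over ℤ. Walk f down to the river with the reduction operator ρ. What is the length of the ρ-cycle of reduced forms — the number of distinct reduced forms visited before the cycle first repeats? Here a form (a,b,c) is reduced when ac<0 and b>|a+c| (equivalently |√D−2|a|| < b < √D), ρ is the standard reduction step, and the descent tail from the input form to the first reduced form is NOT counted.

D = 33, ⌊√D⌋ = 5
descent: ρ → (-2,5,1)  [lands on river]
river: ρ → (1,5,-2)
river: ρ → (-2,3,3)
river: ρ → (3,3,-2)
ρ-cycle length = 4 (tail of 1 descent step not counted)

4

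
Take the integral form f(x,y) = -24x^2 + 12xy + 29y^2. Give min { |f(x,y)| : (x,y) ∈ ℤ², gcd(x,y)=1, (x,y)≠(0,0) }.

river: ρ → (29,46,-7)
river: ρ → (-7,52,8)
river: ρ → (8,44,-31)
river: ρ → (-31,18,21)
river: ρ → (21,24,-28)
river: ρ → (-28,32,17)
river: ρ → (17,36,-24)
river: ρ → (-24,12,29)
closes: descent 0, river 8
min |a| on river = 7

7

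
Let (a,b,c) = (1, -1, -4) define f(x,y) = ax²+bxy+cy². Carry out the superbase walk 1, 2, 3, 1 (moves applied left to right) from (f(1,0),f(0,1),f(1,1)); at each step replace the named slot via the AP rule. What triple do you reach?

start (1,-4,-4) = (f(1,0),f(0,1),f(1,1))
replace slot 1: 2·((-4)+(-4)) − 1 = -17 → (-17,-4,-4)
replace slot 2: 2·((-17)+(-4)) − (-4) = -38 → (-17,-38,-4)
replace slot 3: 2·((-17)+(-38)) − (-4) = -106 → (-17,-38,-106)
replace slot 1: 2·((-38)+(-106)) − (-17) = -271 → (-271,-38,-106)

-271,-38,-106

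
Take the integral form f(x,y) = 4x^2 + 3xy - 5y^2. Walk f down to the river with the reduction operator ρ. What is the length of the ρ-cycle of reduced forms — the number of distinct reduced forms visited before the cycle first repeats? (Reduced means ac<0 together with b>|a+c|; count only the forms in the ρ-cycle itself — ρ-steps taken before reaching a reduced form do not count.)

D = 89, ⌊√D⌋ = 9
river: ρ → (-5,7,2)
river: ρ → (2,9,-1)
river: ρ → (-1,9,2)
river: ρ → (2,7,-5)
river: ρ → (-5,3,4)
river: ρ → (4,5,-4)
river: ρ → (-4,3,5)
river: ρ → (5,7,-2)
river: ρ → (-2,9,1)
river: ρ → (1,9,-2)
river: ρ → (-2,7,5)
river: ρ → (5,3,-4)
river: ρ → (-4,5,4)
river: ρ → (4,3,-5)
ρ-cycle length = 14 (tail of 0 descent steps not counted)

14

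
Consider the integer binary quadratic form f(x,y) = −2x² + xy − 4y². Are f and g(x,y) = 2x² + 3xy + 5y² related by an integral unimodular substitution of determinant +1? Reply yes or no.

D₁ = -31, D₂ = -31
f is negative-definite; reduce −f:
−f: reduced (well bottom): (2,-1,4) with a≤c, −a<b≤a
flip sign back: reduced form of f is (-2,1,-4)
g: translate: b→-1 (≡3 mod 4), so (2,3,5)→(2,-1,4)
g: reduced (well bottom): (2,-1,4) with a≤c, −a<b≤a
reduced forms (-2, 1, -4) vs (2, -1, 4) ⇒ inequivalent

no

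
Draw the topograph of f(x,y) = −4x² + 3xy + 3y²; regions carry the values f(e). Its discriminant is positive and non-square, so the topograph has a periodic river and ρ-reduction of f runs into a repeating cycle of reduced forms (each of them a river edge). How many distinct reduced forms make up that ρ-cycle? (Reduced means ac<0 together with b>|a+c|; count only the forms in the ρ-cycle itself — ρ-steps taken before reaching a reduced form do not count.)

D = 57, ⌊√D⌋ = 7
river: ρ → (3,3,-4)
river: ρ → (-4,5,2)
river: ρ → (2,7,-1)
river: ρ → (-1,7,2)
river: ρ → (2,5,-4)
river: ρ → (-4,3,3)
ρ-cycle length = 6 (tail of 0 descent steps not counted)

6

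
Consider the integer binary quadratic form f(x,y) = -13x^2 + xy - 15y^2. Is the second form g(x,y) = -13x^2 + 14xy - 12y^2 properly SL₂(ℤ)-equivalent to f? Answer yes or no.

D₁ = -779, D₂ = -428
discriminants differ ⇒ not SL₂(ℤ)-equivalent

no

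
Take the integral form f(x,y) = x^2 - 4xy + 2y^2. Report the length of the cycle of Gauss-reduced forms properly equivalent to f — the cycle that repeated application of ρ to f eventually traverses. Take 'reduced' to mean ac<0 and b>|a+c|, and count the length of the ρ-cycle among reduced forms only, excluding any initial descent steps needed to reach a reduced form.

D = 8, ⌊√D⌋ = 2
descent: ρ → (2,0,-1)
descent: ρ → (-1,2,1)  [lands on river]
river: ρ → (1,2,-1)
ρ-cycle length = 2 (tail of 2 descent steps not counted)

2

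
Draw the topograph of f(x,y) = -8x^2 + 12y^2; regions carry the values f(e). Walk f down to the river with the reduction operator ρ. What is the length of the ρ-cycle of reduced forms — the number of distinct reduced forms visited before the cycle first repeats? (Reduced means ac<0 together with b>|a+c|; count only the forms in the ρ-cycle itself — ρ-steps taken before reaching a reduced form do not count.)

D = 384, ⌊√D⌋ = 19
descent: ρ → (12,0,-8)
descent: ρ → (-8,16,4)  [lands on river]
river: ρ → (4,16,-8)
ρ-cycle length = 2 (tail of 2 descent steps not counted)

2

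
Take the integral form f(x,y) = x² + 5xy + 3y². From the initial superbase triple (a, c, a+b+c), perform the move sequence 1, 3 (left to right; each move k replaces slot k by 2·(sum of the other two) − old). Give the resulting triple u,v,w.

start (1,3,9) = (f(1,0),f(0,1),f(1,1))
replace slot 1: 2·(3+9) − 1 = 23 → (23,3,9)
replace slot 3: 2·(23+3) − 9 = 43 → (23,3,43)

23,3,43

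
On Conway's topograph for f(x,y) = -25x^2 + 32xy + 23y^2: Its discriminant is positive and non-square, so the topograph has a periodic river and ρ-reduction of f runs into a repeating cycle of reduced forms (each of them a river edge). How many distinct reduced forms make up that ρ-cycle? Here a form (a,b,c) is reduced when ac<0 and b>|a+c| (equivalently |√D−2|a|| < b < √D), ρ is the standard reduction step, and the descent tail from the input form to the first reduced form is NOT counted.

D = 3324, ⌊√D⌋ = 57
river: ρ → (23,14,-34)
river: ρ → (-34,54,3)
river: ρ → (3,54,-34)
river: ρ → (-34,14,23)
river: ρ → (23,32,-25)
river: ρ → (-25,18,30)
river: ρ → (30,42,-13)
river: ρ → (-13,36,39)
river: ρ → (39,42,-10)
river: ρ → (-10,38,47)
river: ρ → (47,56,-1)
river: ρ → (-1,56,47)
river: ρ → (47,38,-10)
river: ρ → (-10,42,39)
river: ρ → (39,36,-13)
river: ρ → (-13,42,30)
river: ρ → (30,18,-25)
river: ρ → (-25,32,23)
ρ-cycle length = 18 (tail of 0 descent steps not counted)

18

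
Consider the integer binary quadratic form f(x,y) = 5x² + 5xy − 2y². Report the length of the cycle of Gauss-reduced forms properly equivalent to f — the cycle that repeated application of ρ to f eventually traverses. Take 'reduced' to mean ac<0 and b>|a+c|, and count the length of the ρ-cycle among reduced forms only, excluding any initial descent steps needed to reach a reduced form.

D = 65, ⌊√D⌋ = 8
river: ρ → (-2,7,2)
river: ρ → (2,5,-5)
river: ρ → (-5,5,2)
river: ρ → (2,7,-2)
river: ρ → (-2,5,5)
river: ρ → (5,5,-2)
ρ-cycle length = 6 (tail of 0 descent steps not counted)

6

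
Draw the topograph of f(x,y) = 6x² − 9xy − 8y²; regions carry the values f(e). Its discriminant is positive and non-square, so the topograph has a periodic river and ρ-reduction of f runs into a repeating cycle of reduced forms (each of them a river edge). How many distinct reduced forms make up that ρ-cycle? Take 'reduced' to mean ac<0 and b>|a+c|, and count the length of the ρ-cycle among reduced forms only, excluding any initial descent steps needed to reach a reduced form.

D = 273, ⌊√D⌋ = 16
descent: ρ → (-8,9,6)  [lands on river]
river: ρ → (6,15,-2)
river: ρ → (-2,13,13)
river: ρ → (13,13,-2)
river: ρ → (-2,15,6)
river: ρ → (6,9,-8)
river: ρ → (-8,7,7)
river: ρ → (7,7,-8)
ρ-cycle length = 8 (tail of 1 descent step not counted)

8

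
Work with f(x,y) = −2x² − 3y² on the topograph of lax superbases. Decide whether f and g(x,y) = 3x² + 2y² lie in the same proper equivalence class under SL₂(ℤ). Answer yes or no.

D₁ = -24, D₂ = -24
f is negative-definite; reduce −f:
−f: reduced (well bottom): (2,0,3) with a≤c, −a<b≤a
flip sign back: reduced form of f is (-2,0,-3)
g: flip: (3,0,2)→(2,0,3)
g: reduced (well bottom): (2,0,3) with a≤c, −a<b≤a
reduced forms (-2, 0, -3) vs (2, 0, 3) ⇒ inequivalent

no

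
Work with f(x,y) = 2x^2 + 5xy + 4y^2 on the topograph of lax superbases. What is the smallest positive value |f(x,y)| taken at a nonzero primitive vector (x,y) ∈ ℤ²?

translate: b→1 (≡5 mod 4), so (2,5,4)→(2,1,1)
flip: (2,1,1)→(1,-1,2)
translate: b→1 (≡-1 mod 2), so (1,-1,2)→(1,1,2)
reduced (well bottom): (1,1,2) with a≤c, −a<b≤a
well minimum = a = 1

1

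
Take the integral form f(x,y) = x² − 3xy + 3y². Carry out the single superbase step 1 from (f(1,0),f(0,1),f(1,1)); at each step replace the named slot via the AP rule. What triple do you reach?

start (1,3,1) = (f(1,0),f(0,1),f(1,1))
replace slot 1: 2·(3+1) − 1 = 7 → (7,3,1)

7,3,1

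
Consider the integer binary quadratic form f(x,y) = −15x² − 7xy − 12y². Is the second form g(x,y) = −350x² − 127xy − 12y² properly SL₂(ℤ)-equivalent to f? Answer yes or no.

D₁ = -671, D₂ = -671
f is negative-definite; reduce −f:
−f: flip: (15,7,12)→(12,-7,15)
−f: reduced (well bottom): (12,-7,15) with a≤c, −a<b≤a
flip sign back: reduced form of f is (-12,7,-15)
g is negative-definite; reduce −g:
−g: flip: (350,127,12)→(12,-127,350)
−g: translate: b→-7 (≡-127 mod 24), so (12,-127,350)→(12,-7,15)
−g: reduced (well bottom): (12,-7,15) with a≤c, −a<b≤a
flip sign back: reduced form of g is (-12,7,-15)
reduced forms (-12, 7, -15) vs (-12, 7, -15) ⇒ equivalent

yes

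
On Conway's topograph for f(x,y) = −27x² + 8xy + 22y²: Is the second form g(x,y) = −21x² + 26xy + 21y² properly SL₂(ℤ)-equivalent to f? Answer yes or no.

D₁ = 2440, D₂ = 2440
river cycle of f (length 22): (22, 36, -13), (-13, 42, 13), (13, 36, -22), (-22, 8, 27), (27, 46, -3), (-3, 44, 42), (42, 40, -5), (-5, 40, 42), (42, 44, -3), (-3, 46, 27), … (12 more)
river cycle of g (length 26): (21, 16, -26), (-26, 36, 11), (11, 30, -35), (-35, 40, 6), (6, 44, -21), (-21, 40, 10), (10, 40, -21), (-21, 44, 6), (6, 40, -35), (-35, 30, 11), … (16 more)
cycles differ ⇒ inequivalent

no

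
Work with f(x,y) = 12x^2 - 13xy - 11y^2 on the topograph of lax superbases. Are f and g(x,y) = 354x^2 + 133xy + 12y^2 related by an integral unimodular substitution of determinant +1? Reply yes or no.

D₁ = 697, D₂ = 697
river cycle of f (length 18): (-11, 13, 12), (12, 11, -12), (-12, 13, 11), (11, 9, -14), (-14, 19, 6), (6, 17, -17), (-17, 17, 6), (6, 19, -14), (-14, 9, 11), (11, 13, -12), … (8 more)
river cycle of g (length 18): (12, 11, -12), (-12, 13, 11), (11, 9, -14), (-14, 19, 6), (6, 17, -17), (-17, 17, 6), (6, 19, -14), (-14, 9, 11), (11, 13, -12), (-12, 11, 12), … (8 more)
cycles coincide ⇒ equivalent

yes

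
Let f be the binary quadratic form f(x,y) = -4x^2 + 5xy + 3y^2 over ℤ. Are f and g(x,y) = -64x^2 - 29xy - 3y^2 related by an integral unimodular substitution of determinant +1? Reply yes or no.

D₁ = 73, D₂ = 73
river cycle of f (length 18): (3, 7, -2), (-2, 5, 6), (6, 7, -1), (-1, 7, 6), (6, 5, -2), (-2, 7, 3), (3, 5, -4), (-4, 3, 4), (4, 5, -3), (-3, 7, 2), … (8 more)
river cycle of g (length 18): (-3, 5, 4), (4, 3, -4), (-4, 5, 3), (3, 7, -2), (-2, 5, 6), (6, 7, -1), (-1, 7, 6), (6, 5, -2), (-2, 7, 3), (3, 5, -4), … (8 more)
cycles coincide ⇒ equivalent

yes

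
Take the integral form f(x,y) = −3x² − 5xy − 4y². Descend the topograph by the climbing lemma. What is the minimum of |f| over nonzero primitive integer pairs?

translate: b→-1 (≡5 mod 6), so (3,5,4)→(3,-1,2)
flip: (3,-1,2)→(2,1,3)
reduced (well bottom): (2,1,3) with a≤c, −a<b≤a
well minimum |f| = |-2| = 2 (negative-definite)

2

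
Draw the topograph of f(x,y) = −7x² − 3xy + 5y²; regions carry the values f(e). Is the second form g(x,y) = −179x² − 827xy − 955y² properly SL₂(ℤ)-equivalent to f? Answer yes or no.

D₁ = 149, D₂ = 149
river cycle of f (length 10): (5, 3, -7), (-7, 11, 1), (1, 11, -7), (-7, 3, 5), (5, 7, -5), (-5, 3, 7), (7, 11, -1), (-1, 11, 7), (7, 3, -5), (-5, 7, 5)
river cycle of g (length 10): (1, 11, -7), (-7, 3, 5), (5, 7, -5), (-5, 3, 7), (7, 11, -1), (-1, 11, 7), (7, 3, -5), (-5, 7, 5), (5, 3, -7), (-7, 11, 1)
cycles coincide ⇒ equivalent

yes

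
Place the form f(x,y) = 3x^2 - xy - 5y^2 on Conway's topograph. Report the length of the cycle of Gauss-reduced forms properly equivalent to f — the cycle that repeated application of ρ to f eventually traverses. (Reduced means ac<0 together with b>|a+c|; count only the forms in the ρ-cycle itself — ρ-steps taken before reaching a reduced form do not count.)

D = 61, ⌊√D⌋ = 7
descent: ρ → (-5,1,3)
descent: ρ → (3,5,-3)  [lands on river]
river: ρ → (-3,7,1)
river: ρ → (1,7,-3)
river: ρ → (-3,5,3)
river: ρ → (3,7,-1)
river: ρ → (-1,7,3)
ρ-cycle length = 6 (tail of 2 descent steps not counted)

6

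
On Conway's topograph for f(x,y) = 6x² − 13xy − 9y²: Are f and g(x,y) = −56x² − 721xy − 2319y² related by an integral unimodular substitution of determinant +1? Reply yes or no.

D₁ = 385, D₂ = 385
river cycle of f (length 12): (-9, 13, 6), (6, 11, -11), (-11, 11, 6), (6, 13, -9), (-9, 5, 10), (10, 15, -4), (-4, 17, 6), (6, 19, -1), (-1, 19, 6), (6, 17, -4), … (2 more)
river cycle of g (length 12): (-9, 13, 6), (6, 11, -11), (-11, 11, 6), (6, 13, -9), (-9, 5, 10), (10, 15, -4), (-4, 17, 6), (6, 19, -1), (-1, 19, 6), (6, 17, -4), … (2 more)
cycles coincide ⇒ equivalent

yes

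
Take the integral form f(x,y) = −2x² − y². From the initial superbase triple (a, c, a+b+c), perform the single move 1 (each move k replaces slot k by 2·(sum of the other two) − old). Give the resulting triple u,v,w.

start (-2,-1,-3) = (f(1,0),f(0,1),f(1,1))
replace slot 1: 2·((-1)+(-3)) − (-2) = -6 → (-6,-1,-3)

-6,-1,-3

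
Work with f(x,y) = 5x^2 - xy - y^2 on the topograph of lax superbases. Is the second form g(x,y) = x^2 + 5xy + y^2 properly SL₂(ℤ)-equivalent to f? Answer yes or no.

D₁ = 21, D₂ = 21
river cycle of f (length 2): (-1, 3, 3), (3, 3, -1)
river cycle of g (length 2): (1, 3, -3), (-3, 3, 1)
cycles differ ⇒ inequivalent

no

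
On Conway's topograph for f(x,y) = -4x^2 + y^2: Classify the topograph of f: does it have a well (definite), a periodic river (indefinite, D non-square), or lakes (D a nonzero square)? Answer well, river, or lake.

D = b²−4ac = 0² − 4·(-4)·1 = 16
D = 4² is a perfect square ⇒ form factors over ℤ ⇒ lakes

lake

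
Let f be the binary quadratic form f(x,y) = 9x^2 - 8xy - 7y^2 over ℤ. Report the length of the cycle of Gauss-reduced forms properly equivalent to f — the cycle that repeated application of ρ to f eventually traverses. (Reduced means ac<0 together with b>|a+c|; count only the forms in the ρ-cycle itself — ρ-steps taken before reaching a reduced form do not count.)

D = 316, ⌊√D⌋ = 17
descent: ρ → (-7,8,9)  [lands on river]
river: ρ → (9,10,-6)
river: ρ → (-6,14,5)
river: ρ → (5,16,-3)
river: ρ → (-3,14,10)
river: ρ → (10,6,-7)
ρ-cycle length = 6 (tail of 1 descent step not counted)

6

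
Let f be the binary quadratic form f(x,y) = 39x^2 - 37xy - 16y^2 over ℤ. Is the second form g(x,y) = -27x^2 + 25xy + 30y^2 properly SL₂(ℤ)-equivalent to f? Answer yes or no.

D₁ = 3865, D₂ = 3865
river cycle of f (length 90): (-16, 37, 39), (39, 41, -14), (-14, 43, 36), (36, 29, -21), (-21, 55, 10), (10, 45, -46), (-46, 47, 9), (9, 61, -4), (-4, 59, 24), (24, 37, -26), … (80 more)
river cycle of g (length 98): (30, 35, -22), (-22, 53, 12), (12, 43, -42), (-42, 41, 13), (13, 37, -48), (-48, 59, 2), (2, 61, -18), (-18, 47, 23), (23, 45, -20), (-20, 35, 33), … (88 more)
cycles differ ⇒ inequivalent

no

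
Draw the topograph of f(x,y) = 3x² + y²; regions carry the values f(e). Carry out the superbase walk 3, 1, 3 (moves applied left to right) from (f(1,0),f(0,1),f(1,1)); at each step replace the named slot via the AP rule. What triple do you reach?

start (3,1,4) = (f(1,0),f(0,1),f(1,1))
replace slot 3: 2·(3+1) − 4 = 4 → (3,1,4)
replace slot 1: 2·(1+4) − 3 = 7 → (7,1,4)
replace slot 3: 2·(7+1) − 4 = 12 → (7,1,12)

7,1,12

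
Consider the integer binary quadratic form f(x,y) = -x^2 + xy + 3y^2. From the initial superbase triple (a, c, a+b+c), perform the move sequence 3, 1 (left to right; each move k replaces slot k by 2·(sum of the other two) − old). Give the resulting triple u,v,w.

start (-1,3,3) = (f(1,0),f(0,1),f(1,1))
replace slot 3: 2·((-1)+3) − 3 = 1 → (-1,3,1)
replace slot 1: 2·(3+1) − (-1) = 9 → (9,3,1)

9,3,1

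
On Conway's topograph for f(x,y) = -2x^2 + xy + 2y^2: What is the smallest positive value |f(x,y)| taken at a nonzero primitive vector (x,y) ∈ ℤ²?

river: ρ → (2,3,-1)
river: ρ → (-1,3,2)
river: ρ → (2,1,-2)
river: ρ → (-2,3,1)
river: ρ → (1,3,-2)
river: ρ → (-2,1,2)
closes: descent 0, river 6
min |a| on river = 1

1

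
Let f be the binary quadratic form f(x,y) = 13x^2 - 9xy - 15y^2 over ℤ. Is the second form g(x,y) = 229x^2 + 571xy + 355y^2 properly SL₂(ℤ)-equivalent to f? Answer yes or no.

D₁ = 861, D₂ = 861
river cycle of f (length 8): (-15, 9, 13), (13, 17, -11), (-11, 27, 3), (3, 27, -11), (-11, 17, 13), (13, 9, -15), (-15, 21, 7), (7, 21, -15)
river cycle of g (length 8): (13, 17, -11), (-11, 27, 3), (3, 27, -11), (-11, 17, 13), (13, 9, -15), (-15, 21, 7), (7, 21, -15), (-15, 9, 13)
cycles coincide ⇒ equivalent

yes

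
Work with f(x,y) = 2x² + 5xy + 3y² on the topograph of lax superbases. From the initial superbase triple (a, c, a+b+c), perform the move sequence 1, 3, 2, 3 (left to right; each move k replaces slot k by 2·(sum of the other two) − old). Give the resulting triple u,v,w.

start (2,3,10) = (f(1,0),f(0,1),f(1,1))
replace slot 1: 2·(3+10) − 2 = 24 → (24,3,10)
replace slot 3: 2·(24+3) − 10 = 44 → (24,3,44)
replace slot 2: 2·(24+44) − 3 = 133 → (24,133,44)
replace slot 3: 2·(24+133) − 44 = 270 → (24,133,270)

24,133,270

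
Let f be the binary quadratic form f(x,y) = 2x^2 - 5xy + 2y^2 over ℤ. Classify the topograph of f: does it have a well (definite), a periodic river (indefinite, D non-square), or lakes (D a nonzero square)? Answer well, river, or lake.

D = b²−4ac = (-5)² − 4·2·2 = 9
D = 3² is a perfect square ⇒ form factors over ℤ ⇒ lakes

lake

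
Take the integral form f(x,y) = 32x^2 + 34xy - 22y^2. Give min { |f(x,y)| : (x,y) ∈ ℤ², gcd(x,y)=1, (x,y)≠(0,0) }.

river: ρ → (-22,54,12)
river: ρ → (12,42,-46)
river: ρ → (-46,50,8)
river: ρ → (8,62,-4)
river: ρ → (-4,58,38)
river: ρ → (38,18,-24)
river: ρ → (-24,30,32)
river: ρ → (32,34,-22)
closes: descent 0, river 8
min |a| on river = 4

4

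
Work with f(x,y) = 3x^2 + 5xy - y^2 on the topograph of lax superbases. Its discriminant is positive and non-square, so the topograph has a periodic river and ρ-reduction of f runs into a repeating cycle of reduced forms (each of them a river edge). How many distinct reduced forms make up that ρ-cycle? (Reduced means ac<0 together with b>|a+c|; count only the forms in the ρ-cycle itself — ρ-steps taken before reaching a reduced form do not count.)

D = 37, ⌊√D⌋ = 6
river: ρ → (-1,5,3)
river: ρ → (3,1,-3)
river: ρ → (-3,5,1)
river: ρ → (1,5,-3)
river: ρ → (-3,1,3)
river: ρ → (3,5,-1)
ρ-cycle length = 6 (tail of 0 descent steps not counted)

6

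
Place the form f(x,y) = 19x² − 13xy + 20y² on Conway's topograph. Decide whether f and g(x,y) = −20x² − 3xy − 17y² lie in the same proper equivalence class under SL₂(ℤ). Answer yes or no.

D₁ = -1351, D₂ = -1351
f: reduced (well bottom): (19,-13,20) with a≤c, −a<b≤a
g is negative-definite; reduce −g:
−g: flip: (20,3,17)→(17,-3,20)
−g: reduced (well bottom): (17,-3,20) with a≤c, −a<b≤a
flip sign back: reduced form of g is (-17,3,-20)
reduced forms (19, -13, 20) vs (-17, 3, -20) ⇒ inequivalent

no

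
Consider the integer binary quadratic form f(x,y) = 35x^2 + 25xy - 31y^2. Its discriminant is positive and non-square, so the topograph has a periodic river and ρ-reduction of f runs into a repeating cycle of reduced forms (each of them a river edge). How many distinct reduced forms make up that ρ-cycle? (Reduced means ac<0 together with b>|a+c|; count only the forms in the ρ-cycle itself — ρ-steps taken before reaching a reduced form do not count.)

D = 4965, ⌊√D⌋ = 70
river: ρ → (-31,37,29)
river: ρ → (29,21,-39)
river: ρ → (-39,57,11)
river: ρ → (11,53,-49)
river: ρ → (-49,45,15)
river: ρ → (15,45,-49)
river: ρ → (-49,53,11)
river: ρ → (11,57,-39)
river: ρ → (-39,21,29)
river: ρ → (29,37,-31)
river: ρ → (-31,25,35)
river: ρ → (35,45,-21)
river: ρ → (-21,39,41)
river: ρ → (41,43,-19)
river: ρ → (-19,33,51)
river: ρ → (51,69,-1)
river: ρ → (-1,69,51)
river: ρ → (51,33,-19)
river: ρ → (-19,43,41)
river: ρ → (41,39,-21)
river: ρ → (-21,45,35)
river: ρ → (35,25,-31)
ρ-cycle length = 22 (tail of 0 descent steps not counted)

22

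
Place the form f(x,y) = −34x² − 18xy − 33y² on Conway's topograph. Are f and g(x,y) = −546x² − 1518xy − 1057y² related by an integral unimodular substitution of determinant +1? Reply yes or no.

D₁ = -4164, D₂ = -4164
f is negative-definite; reduce −f:
−f: flip: (34,18,33)→(33,-18,34)
−f: reduced (well bottom): (33,-18,34) with a≤c, −a<b≤a
flip sign back: reduced form of f is (-33,18,-34)
g is negative-definite; reduce −g:
−g: translate: b→426 (≡1518 mod 1092), so (546,1518,1057)→(546,426,85)
−g: flip: (546,426,85)→(85,-426,546)
−g: translate: b→84 (≡-426 mod 170), so (85,-426,546)→(85,84,33)
−g: flip: (85,84,33)→(33,-84,85)
−g: translate: b→-18 (≡-84 mod 66), so (33,-84,85)→(33,-18,34)
−g: reduced (well bottom): (33,-18,34) with a≤c, −a<b≤a
flip sign back: reduced form of g is (-33,18,-34)
reduced forms (-33, 18, -34) vs (-33, 18, -34) ⇒ equivalent

yes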